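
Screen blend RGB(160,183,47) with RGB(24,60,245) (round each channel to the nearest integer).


Screen: C = 255 - (255-A)×(255-B)/255, rounded to nearest integer
R: 255 - (255-160)×(255-24)/255 = 255 - 21945/255 ≈ 255 - 86.059 = 168.941 → 169
G: 255 - (255-183)×(255-60)/255 = 255 - 14040/255 ≈ 255 - 55.059 = 199.941 → 200
B: 255 - (255-47)×(255-245)/255 = 255 - 2080/255 ≈ 255 - 8.157 = 246.843 → 247
= RGB(169, 200, 247)


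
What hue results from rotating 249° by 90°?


New hue = (H + rotation) mod 360
New hue = (249 + 90) mod 360
= 339 mod 360
= 339°


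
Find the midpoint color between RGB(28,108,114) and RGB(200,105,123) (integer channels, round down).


Midpoint: each channel = ⌊(C₁+C₂)/2⌋
R: ⌊(28+200)/2⌋ = 114
G: ⌊(108+105)/2⌋ = 106
B: ⌊(114+123)/2⌋ = 118
= RGB(114, 106, 118)


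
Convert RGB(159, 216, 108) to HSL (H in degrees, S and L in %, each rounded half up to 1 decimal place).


Normalize: R'=159/255≈0.6235, G'=216/255≈0.8471, B'=108/255≈0.4235
Max=216/255, Min=108/255, Δ=Max-Min=108/255
L = (Max+Min)/2 = (216+108)/510 = 324/510 = 0.63529… → L = 63.5%
L > 0.5 → S = Δ/(2-Max-Min) = 108/(510-216-108) = 108/186 = 0.58064… → S = 58.1%
(the 1/255 factors cancel in S and H, so raw channel differences can be used)
Max is G' → H = 60 × ((B-R)/Δ + 2) = 60 × ((108-159)/108 + 2)
  -51/108 + 2 = -0.4722… + 2 = 1.5277…
  H = 60 × 1.5277… = 91.666…° → H = 91.7°
= HSL(91.7°, 58.1%, 63.5%)


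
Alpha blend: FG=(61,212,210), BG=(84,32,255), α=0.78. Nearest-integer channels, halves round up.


C = α×F + (1-α)×B, with 1-α = 0.22
R: 0.78×61 + 0.22×84 = 47.58 + 18.48 = 66.06 → 66
G: 0.78×212 + 0.22×32 = 165.36 + 7.04 = 172.40 → 172
B: 0.78×210 + 0.22×255 = 163.80 + 56.10 = 219.90 → 220
= RGB(66, 172, 220)


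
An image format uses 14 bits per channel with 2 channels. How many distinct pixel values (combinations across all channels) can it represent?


Total bits = 14 bits/channel × 2 channels = 28 bits
Distinct pixel values = 2^28
= 268,435,456 pixel values


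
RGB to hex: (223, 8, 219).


R = 223 → DF (hex)
G = 8 → 08 (hex)
B = 219 → DB (hex)
Hex = #DF08DB


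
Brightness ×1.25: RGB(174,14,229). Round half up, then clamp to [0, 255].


Multiply each channel by 1.25, round half up, clamp to [0, 255]
R: 174×1.25 = 217.5 → round → 218
G: 14×1.25 = 17.5 → round → 18
B: 229×1.25 = 286.25 → round → 286 → clamp → 255
= RGB(218, 18, 255)


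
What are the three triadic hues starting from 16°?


Triadic: equally spaced at 120° intervals
H1 = 16°
H2 = (16 + 120) mod 360 = 136°
H3 = (16 + 240) mod 360 = 256°
Triadic = 16°, 136°, 256°


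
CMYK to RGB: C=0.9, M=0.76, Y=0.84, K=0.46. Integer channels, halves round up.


R = 255 × (1-C) × (1-K) = 255 × 0.10 × 0.54 = 13.77 → 14
G = 255 × (1-M) × (1-K) = 255 × 0.24 × 0.54 = 33.048 → 33
B = 255 × (1-Y) × (1-K) = 255 × 0.16 × 0.54 = 22.032 → 22
= RGB(14, 33, 22)


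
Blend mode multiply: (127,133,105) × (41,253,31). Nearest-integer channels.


Multiply: C = A×B/255, rounded to nearest integer
R: 127×41/255 = 5207/255 ≈ 20.420 → 20
G: 133×253/255 = 33649/255 ≈ 131.957 → 132
B: 105×31/255 = 3255/255 ≈ 12.765 → 13
= RGB(20, 132, 13)


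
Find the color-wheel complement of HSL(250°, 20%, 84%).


Complement = opposite side of color wheel = hue + 180°
H' = (250 + 180) mod 360 = 70°
S and L unchanged.
= HSL(70°, 20%, 84%)


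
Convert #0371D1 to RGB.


03 → 3 (R)
71 → 113 (G)
D1 → 209 (B)
= RGB(3, 113, 209)


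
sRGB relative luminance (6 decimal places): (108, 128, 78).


Linearize each channel (sRGB transfer function): c = v/255; c_lin = c/12.92 if c ≤ 0.04045, else ((c+0.055)/1.055)^2.4
  R: 108/255 ≈ 0.423529 > 0.04045 → ((0.423529+0.055)/1.055)^2.4 ≈ 0.149960
  G: 128/255 ≈ 0.501961 > 0.04045 → ((0.501961+0.055)/1.055)^2.4 ≈ 0.215861
  B: 78/255 ≈ 0.305882 > 0.04045 → ((0.305882+0.055)/1.055)^2.4 ≈ 0.076185
R_lin = 0.149960, G_lin = 0.215861, B_lin = 0.076185
L = 0.2126×R + 0.7152×G + 0.0722×B
L = 0.2126×0.149960 + 0.7152×0.215861 + 0.0722×0.076185
L ≈ 0.191765


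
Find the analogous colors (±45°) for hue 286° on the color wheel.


Base hue: 286°
Left analog: (286 - 45) mod 360 = 241°
Right analog: (286 + 45) mod 360 = 331°
Analogous hues = 241° and 331°


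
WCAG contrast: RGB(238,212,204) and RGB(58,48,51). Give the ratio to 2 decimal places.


Linearize each sRGB channel c=v/255: c/12.92 if c ≤ 0.04045 else ((c+0.055)/1.055)^2.4
L = 0.2126×R_lin + 0.7152×G_lin + 0.0722×B_lin
Color 1 (238,212,204):
  R=238: 238/255≈0.9333 > 0.04045 → ((0.9333+0.055)/1.055)^2.4 ≈ 0.85499
  G=212: 212/255≈0.8314 > 0.04045 → ((0.8314+0.055)/1.055)^2.4 ≈ 0.65837
  B=204: 204/255≈0.8000 > 0.04045 → ((0.8000+0.055)/1.055)^2.4 ≈ 0.60383
  L1 = 0.2126×0.85499 + 0.7152×0.65837 + 0.0722×0.60383 ≈ 0.69624
Color 2 (58,48,51):
  R=58: 58/255≈0.2275 > 0.04045 → ((0.2275+0.055)/1.055)^2.4 ≈ 0.04231
  G=48: 48/255≈0.1882 > 0.04045 → ((0.1882+0.055)/1.055)^2.4 ≈ 0.02956
  B=51: 51/255≈0.2000 > 0.04045 → ((0.2000+0.055)/1.055)^2.4 ≈ 0.03310
  L2 = 0.2126×0.04231 + 0.7152×0.02956 + 0.0722×0.03310 ≈ 0.03252
Lighter = 0.69624, Darker = 0.03252
Ratio = (L_lighter + 0.05) / (L_darker + 0.05)
Ratio = (0.69624 + 0.05) / (0.03252 + 0.05) = 0.74624 / 0.08252 ≈ 9.0426
Ratio ≈ 9.04:1


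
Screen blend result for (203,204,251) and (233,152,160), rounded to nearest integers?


Screen: C = 255 - (255-A)×(255-B)/255, rounded to nearest integer
R: 255 - (255-203)×(255-233)/255 = 255 - 1144/255 ≈ 255 - 4.486 = 250.514 → 251
G: 255 - (255-204)×(255-152)/255 = 255 - 5253/255 ≈ 255 - 20.600 = 234.400 → 234
B: 255 - (255-251)×(255-160)/255 = 255 - 380/255 ≈ 255 - 1.490 = 253.510 → 254
= RGB(251, 234, 254)


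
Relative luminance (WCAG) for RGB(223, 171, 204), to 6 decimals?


Linearize each channel (sRGB transfer function): c = v/255; c_lin = c/12.92 if c ≤ 0.04045, else ((c+0.055)/1.055)^2.4
  R: 223/255 ≈ 0.874510 > 0.04045 → ((0.874510+0.055)/1.055)^2.4 ≈ 0.737910
  G: 171/255 ≈ 0.670588 > 0.04045 → ((0.670588+0.055)/1.055)^2.4 ≈ 0.407240
  B: 204/255 ≈ 0.800000 > 0.04045 → ((0.800000+0.055)/1.055)^2.4 ≈ 0.603827
R_lin = 0.737910, G_lin = 0.407240, B_lin = 0.603827
L = 0.2126×R + 0.7152×G + 0.0722×B
L = 0.2126×0.737910 + 0.7152×0.407240 + 0.0722×0.603827
L ≈ 0.491734


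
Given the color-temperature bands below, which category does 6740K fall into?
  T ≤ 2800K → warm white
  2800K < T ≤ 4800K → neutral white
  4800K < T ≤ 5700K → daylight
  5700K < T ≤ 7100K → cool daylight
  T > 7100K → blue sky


Temperature: 6740K
5700K < 6740K ≤ 7100K → cool daylight
Classification: cool daylight


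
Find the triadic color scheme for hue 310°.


Triadic: equally spaced at 120° intervals
H1 = 310°
H2 = (310 + 120) mod 360 = 70°
H3 = (310 + 240) mod 360 = 190°
Triadic = 310°, 70°, 190°


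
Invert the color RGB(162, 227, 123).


Invert: (255-R, 255-G, 255-B)
R: 255-162 = 93
G: 255-227 = 28
B: 255-123 = 132
= RGB(93, 28, 132)


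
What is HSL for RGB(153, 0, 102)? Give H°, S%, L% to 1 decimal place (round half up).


Normalize: R'=153/255≈0.6000, G'=0/255≈0.0000, B'=102/255≈0.4000
Max=153/255, Min=0/255, Δ=Max-Min=153/255
L = (Max+Min)/2 = (153+0)/510 = 153/510 = 0.3 → L = 30.0%
L ≤ 0.5 → S = Δ/(Max+Min) = 153/(153+0) = 153/153 = 1 → S = 100.0%
(the 1/255 factors cancel in S and H, so raw channel differences can be used)
Max is R' → H = 60 × (((G-B)/Δ) mod 6) = 60 × (((0-102)/153) mod 6)
  (-102)/153 = -0.6666…; negative, so add 6 → 5.3333…
  H = 60 × 5.3333… = 320° → H = 320.0°
= HSL(320.0°, 100.0%, 30.0%)


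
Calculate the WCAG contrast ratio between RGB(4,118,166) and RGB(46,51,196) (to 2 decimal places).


Linearize each sRGB channel c=v/255: c/12.92 if c ≤ 0.04045 else ((c+0.055)/1.055)^2.4
L = 0.2126×R_lin + 0.7152×G_lin + 0.0722×B_lin
Color 1 (4,118,166):
  R=4: 4/255≈0.0157 ≤ 0.04045 → 0.0157/12.92 ≈ 0.00121
  G=118: 118/255≈0.4627 > 0.04045 → ((0.4627+0.055)/1.055)^2.4 ≈ 0.18116
  B=166: 166/255≈0.6510 > 0.04045 → ((0.6510+0.055)/1.055)^2.4 ≈ 0.38133
  L1 = 0.2126×0.00121 + 0.7152×0.18116 + 0.0722×0.38133 ≈ 0.15736
Color 2 (46,51,196):
  R=46: 46/255≈0.1804 > 0.04045 → ((0.1804+0.055)/1.055)^2.4 ≈ 0.02732
  G=51: 51/255≈0.2000 > 0.04045 → ((0.2000+0.055)/1.055)^2.4 ≈ 0.03310
  B=196: 196/255≈0.7686 > 0.04045 → ((0.7686+0.055)/1.055)^2.4 ≈ 0.55201
  L2 = 0.2126×0.02732 + 0.7152×0.03310 + 0.0722×0.55201 ≈ 0.06934
Lighter = 0.15736, Darker = 0.06934
Ratio = (L_lighter + 0.05) / (L_darker + 0.05)
Ratio = (0.15736 + 0.05) / (0.06934 + 0.05) = 0.20736 / 0.11934 ≈ 1.7375
Ratio ≈ 1.74:1


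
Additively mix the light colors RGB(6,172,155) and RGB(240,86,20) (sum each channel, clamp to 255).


Additive: each channel = min(255, C₁+C₂)
R: 6+240 = 246 → 246
G: 172+86 = 258 → 255
B: 155+20 = 175 → 175
= RGB(246, 255, 175)


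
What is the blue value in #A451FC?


Color: #A451FC
R = A4 = 164
G = 51 = 81
B = FC = 252
Blue = 252


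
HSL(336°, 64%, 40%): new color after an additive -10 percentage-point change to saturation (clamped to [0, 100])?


Original S = 64%
Adjustment = -10 percentage points
New S = 64 + (-10) = 54
Clamp to [0, 100] → 54
= HSL(336°, 54%, 40%)


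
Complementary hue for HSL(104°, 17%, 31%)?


Complement = opposite side of color wheel = hue + 180°
H' = (104 + 180) mod 360 = 284°
S and L unchanged.
= HSL(284°, 17%, 31%)


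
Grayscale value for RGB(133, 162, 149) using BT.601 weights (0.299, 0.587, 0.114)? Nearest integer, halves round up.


Gray = 0.299×R + 0.587×G + 0.114×B
Gray = 0.299×133 + 0.587×162 + 0.114×149
Gray = 39.767 + 95.094 + 16.986
Gray = 151.847 → round half up → 152
Gray = 152


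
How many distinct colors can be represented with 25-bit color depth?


Colors = 2^bits = 2^25
= 33,554,432 colors


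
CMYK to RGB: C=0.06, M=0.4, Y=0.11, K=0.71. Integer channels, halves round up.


R = 255 × (1-C) × (1-K) = 255 × 0.94 × 0.29 = 69.513 → 70
G = 255 × (1-M) × (1-K) = 255 × 0.60 × 0.29 = 44.37 → 44
B = 255 × (1-Y) × (1-K) = 255 × 0.89 × 0.29 = 65.8155 → 66
= RGB(70, 44, 66)


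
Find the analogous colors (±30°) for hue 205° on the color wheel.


Base hue: 205°
Left analog: (205 - 30) mod 360 = 175°
Right analog: (205 + 30) mod 360 = 235°
Analogous hues = 175° and 235°


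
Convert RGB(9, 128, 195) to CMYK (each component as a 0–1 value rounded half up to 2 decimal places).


R'=9/255≈0.0353, G'=128/255≈0.5020, B'=195/255≈0.7647
K = 1 - max(R',G',B') = 1 - 195/255 = 60/255 = 0.23529… → 0.24
(1-R'-K)/(1-K) simplifies to (max-R)/max with max = 195:
C = (195-9)/195 = 186/195 = 0.95384… → 0.95
M = (195-128)/195 = 67/195 = 0.34358… → 0.34
Y = (195-195)/195 = 0/195 = 0 → 0.00
= CMYK(0.95, 0.34, 0.00, 0.24)


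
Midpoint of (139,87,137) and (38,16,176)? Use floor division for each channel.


Midpoint: each channel = ⌊(C₁+C₂)/2⌋
R: ⌊(139+38)/2⌋ = 88
G: ⌊(87+16)/2⌋ = 51
B: ⌊(137+176)/2⌋ = 156
= RGB(88, 51, 156)


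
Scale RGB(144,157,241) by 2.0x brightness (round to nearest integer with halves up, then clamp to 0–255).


Multiply each channel by 2.0, round half up, clamp to [0, 255]
R: 144×2.0 = 288 → clamp → 255
G: 157×2.0 = 314 → clamp → 255
B: 241×2.0 = 482 → clamp → 255
= RGB(255, 255, 255)


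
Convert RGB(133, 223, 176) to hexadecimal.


R = 133 → 85 (hex)
G = 223 → DF (hex)
B = 176 → B0 (hex)
Hex = #85DFB0


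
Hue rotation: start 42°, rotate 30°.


New hue = (H + rotation) mod 360
New hue = (42 + 30) mod 360
= 72 mod 360
= 72°


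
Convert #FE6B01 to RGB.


FE → 254 (R)
6B → 107 (G)
01 → 1 (B)
= RGB(254, 107, 1)


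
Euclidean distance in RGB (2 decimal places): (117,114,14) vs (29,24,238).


d = √[(R₁-R₂)² + (G₁-G₂)² + (B₁-B₂)²]
d = √[(117-29)² + (114-24)² + (14-238)²]
d = √[7744 + 8100 + 50176]
d = √66020
d ≈ 256.94


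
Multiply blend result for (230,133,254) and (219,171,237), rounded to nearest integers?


Multiply: C = A×B/255, rounded to nearest integer
R: 230×219/255 = 50370/255 ≈ 197.529 → 198
G: 133×171/255 = 22743/255 ≈ 89.188 → 89
B: 254×237/255 = 60198/255 ≈ 236.071 → 236
= RGB(198, 89, 236)


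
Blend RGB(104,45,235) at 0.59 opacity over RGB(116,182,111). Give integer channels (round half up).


C = α×F + (1-α)×B, with 1-α = 0.41
R: 0.59×104 + 0.41×116 = 61.36 + 47.56 = 108.92 → 109
G: 0.59×45 + 0.41×182 = 26.55 + 74.62 = 101.17 → 101
B: 0.59×235 + 0.41×111 = 138.65 + 45.51 = 184.16 → 184
= RGB(109, 101, 184)


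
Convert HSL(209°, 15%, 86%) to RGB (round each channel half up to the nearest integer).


H=209°, S=0.15, L=0.86
C = (1-|2L-1|)×S = (1-|0.72|)×0.15 = 0.042
H' = H/60 = 209/60 ≈ 3.4833; X = C×(1-|H' mod 2 - 1|) = 0.0217
m = L - C/2 = 0.86 - 0.021 = 0.839
Sector ⌊H'⌋ = 3 → (R',G',B') = (0.0, 0.0217, 0.042)
RGB = ((R'+m)×255, (G'+m)×255, (B'+m)×255) = (213.945, 219.4785, 224.655)
Round half up → RGB(214, 219, 225)


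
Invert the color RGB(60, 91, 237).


Invert: (255-R, 255-G, 255-B)
R: 255-60 = 195
G: 255-91 = 164
B: 255-237 = 18
= RGB(195, 164, 18)


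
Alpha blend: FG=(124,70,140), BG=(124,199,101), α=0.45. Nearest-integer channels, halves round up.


C = α×F + (1-α)×B, with 1-α = 0.55
R: 0.45×124 + 0.55×124 = 55.80 + 68.20 = 124.00 → 124
G: 0.45×70 + 0.55×199 = 31.50 + 109.45 = 140.95 → 141
B: 0.45×140 + 0.55×101 = 63.00 + 55.55 = 118.55 → 119
= RGB(124, 141, 119)


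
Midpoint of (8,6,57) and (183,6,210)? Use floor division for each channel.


Midpoint: each channel = ⌊(C₁+C₂)/2⌋
R: ⌊(8+183)/2⌋ = 95
G: ⌊(6+6)/2⌋ = 6
B: ⌊(57+210)/2⌋ = 133
= RGB(95, 6, 133)


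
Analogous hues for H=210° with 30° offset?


Base hue: 210°
Left analog: (210 - 30) mod 360 = 180°
Right analog: (210 + 30) mod 360 = 240°
Analogous hues = 180° and 240°


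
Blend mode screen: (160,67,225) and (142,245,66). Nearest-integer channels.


Screen: C = 255 - (255-A)×(255-B)/255, rounded to nearest integer
R: 255 - (255-160)×(255-142)/255 = 255 - 10735/255 ≈ 255 - 42.098 = 212.902 → 213
G: 255 - (255-67)×(255-245)/255 = 255 - 1880/255 ≈ 255 - 7.373 = 247.627 → 248
B: 255 - (255-225)×(255-66)/255 = 255 - 5670/255 ≈ 255 - 22.235 = 232.765 → 233
= RGB(213, 248, 233)


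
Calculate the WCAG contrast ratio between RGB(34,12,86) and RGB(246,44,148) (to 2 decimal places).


Linearize each sRGB channel c=v/255: c/12.92 if c ≤ 0.04045 else ((c+0.055)/1.055)^2.4
L = 0.2126×R_lin + 0.7152×G_lin + 0.0722×B_lin
Color 1 (34,12,86):
  R=34: 34/255≈0.1333 > 0.04045 → ((0.1333+0.055)/1.055)^2.4 ≈ 0.01600
  G=12: 12/255≈0.0471 > 0.04045 → ((0.0471+0.055)/1.055)^2.4 ≈ 0.00368
  B=86: 86/255≈0.3373 > 0.04045 → ((0.3373+0.055)/1.055)^2.4 ≈ 0.09306
  L1 = 0.2126×0.01600 + 0.7152×0.00368 + 0.0722×0.09306 ≈ 0.01275
Color 2 (246,44,148):
  R=246: 246/255≈0.9647 > 0.04045 → ((0.9647+0.055)/1.055)^2.4 ≈ 0.92158
  G=44: 44/255≈0.1725 > 0.04045 → ((0.1725+0.055)/1.055)^2.4 ≈ 0.02519
  B=148: 148/255≈0.5804 > 0.04045 → ((0.5804+0.055)/1.055)^2.4 ≈ 0.29614
  L2 = 0.2126×0.92158 + 0.7152×0.02519 + 0.0722×0.29614 ≈ 0.23532
Lighter = 0.23532, Darker = 0.01275
Ratio = (L_lighter + 0.05) / (L_darker + 0.05)
Ratio = (0.23532 + 0.05) / (0.01275 + 0.05) = 0.28532 / 0.06275 ≈ 4.5470
Ratio ≈ 4.55:1


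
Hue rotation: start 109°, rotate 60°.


New hue = (H + rotation) mod 360
New hue = (109 + 60) mod 360
= 169 mod 360
= 169°


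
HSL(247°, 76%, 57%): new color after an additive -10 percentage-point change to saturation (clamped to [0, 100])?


Original S = 76%
Adjustment = -10 percentage points
New S = 76 + (-10) = 66
Clamp to [0, 100] → 66
= HSL(247°, 66%, 57%)


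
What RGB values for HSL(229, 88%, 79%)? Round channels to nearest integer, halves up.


H=229°, S=0.88, L=0.79
C = (1-|2L-1|)×S = (1-|0.58|)×0.88 = 0.3696
H' = H/60 = 229/60 ≈ 3.8167; X = C×(1-|H' mod 2 - 1|) = 0.06776
m = L - C/2 = 0.79 - 0.1848 = 0.6052
Sector ⌊H'⌋ = 3 → (R',G',B') = (0.0, 0.06776, 0.3696)
RGB = ((R'+m)×255, (G'+m)×255, (B'+m)×255) = (154.326, 171.6048, 248.574)
Round half up → RGB(154, 172, 249)


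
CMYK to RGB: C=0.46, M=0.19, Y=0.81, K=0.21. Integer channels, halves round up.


R = 255 × (1-C) × (1-K) = 255 × 0.54 × 0.79 = 108.783 → 109
G = 255 × (1-M) × (1-K) = 255 × 0.81 × 0.79 = 163.1745 → 163
B = 255 × (1-Y) × (1-K) = 255 × 0.19 × 0.79 = 38.2755 → 38
= RGB(109, 163, 38)


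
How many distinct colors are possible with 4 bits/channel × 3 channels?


Total bits = 4 bits/channel × 3 channels = 12 bits
Distinct colors = 2^12
= 4,096 colors


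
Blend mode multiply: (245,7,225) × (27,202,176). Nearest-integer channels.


Multiply: C = A×B/255, rounded to nearest integer
R: 245×27/255 = 6615/255 ≈ 25.941 → 26
G: 7×202/255 = 1414/255 ≈ 5.545 → 6
B: 225×176/255 = 39600/255 ≈ 155.294 → 155
= RGB(26, 6, 155)


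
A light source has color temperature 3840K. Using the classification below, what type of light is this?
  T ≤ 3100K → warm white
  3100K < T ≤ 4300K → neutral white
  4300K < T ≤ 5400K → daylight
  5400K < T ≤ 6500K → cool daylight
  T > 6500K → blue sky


Temperature: 3840K
3100K < 3840K ≤ 4300K → neutral white
Classification: neutral white


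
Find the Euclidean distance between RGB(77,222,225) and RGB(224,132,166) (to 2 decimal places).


d = √[(R₁-R₂)² + (G₁-G₂)² + (B₁-B₂)²]
d = √[(77-224)² + (222-132)² + (225-166)²]
d = √[21609 + 8100 + 3481]
d = √33190
d ≈ 182.18


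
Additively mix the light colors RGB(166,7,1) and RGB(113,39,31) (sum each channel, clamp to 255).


Additive: each channel = min(255, C₁+C₂)
R: 166+113 = 279 → 255
G: 7+39 = 46 → 46
B: 1+31 = 32 → 32
= RGB(255, 46, 32)


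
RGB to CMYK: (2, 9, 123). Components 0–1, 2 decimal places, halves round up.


R'=2/255≈0.0078, G'=9/255≈0.0353, B'=123/255≈0.4824
K = 1 - max(R',G',B') = 1 - 123/255 = 132/255 = 0.51764… → 0.52
(1-R'-K)/(1-K) simplifies to (max-R)/max with max = 123:
C = (123-2)/123 = 121/123 = 0.98373… → 0.98
M = (123-9)/123 = 114/123 = 0.92682… → 0.93
Y = (123-123)/123 = 0/123 = 0 → 0.00
= CMYK(0.98, 0.93, 0.00, 0.52)


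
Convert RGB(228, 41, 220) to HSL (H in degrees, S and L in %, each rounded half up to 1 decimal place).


Normalize: R'=228/255≈0.8941, G'=41/255≈0.1608, B'=220/255≈0.8627
Max=228/255, Min=41/255, Δ=Max-Min=187/255
L = (Max+Min)/2 = (228+41)/510 = 269/510 = 0.52745… → L = 52.7%
L > 0.5 → S = Δ/(2-Max-Min) = 187/(510-228-41) = 187/241 = 0.77593… → S = 77.6%
(the 1/255 factors cancel in S and H, so raw channel differences can be used)
Max is R' → H = 60 × (((G-B)/Δ) mod 6) = 60 × (((41-220)/187) mod 6)
  (-179)/187 = -0.9572…; negative, so add 6 → 5.0427…
  H = 60 × 5.0427… = 302.566…° → H = 302.6°
= HSL(302.6°, 77.6%, 52.7%)


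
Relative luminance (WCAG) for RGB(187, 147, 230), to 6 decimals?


Linearize each channel (sRGB transfer function): c = v/255; c_lin = c/12.92 if c ≤ 0.04045, else ((c+0.055)/1.055)^2.4
  R: 187/255 ≈ 0.733333 > 0.04045 → ((0.733333+0.055)/1.055)^2.4 ≈ 0.496933
  G: 147/255 ≈ 0.576471 > 0.04045 → ((0.576471+0.055)/1.055)^2.4 ≈ 0.291771
  B: 230/255 ≈ 0.901961 > 0.04045 → ((0.901961+0.055)/1.055)^2.4 ≈ 0.791298
R_lin = 0.496933, G_lin = 0.291771, B_lin = 0.791298
L = 0.2126×R + 0.7152×G + 0.0722×B
L = 0.2126×0.496933 + 0.7152×0.291771 + 0.0722×0.791298
L ≈ 0.371454


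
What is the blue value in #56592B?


Color: #56592B
R = 56 = 86
G = 59 = 89
B = 2B = 43
Blue = 43


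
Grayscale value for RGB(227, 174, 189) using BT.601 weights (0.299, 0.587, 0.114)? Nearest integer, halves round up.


Gray = 0.299×R + 0.587×G + 0.114×B
Gray = 0.299×227 + 0.587×174 + 0.114×189
Gray = 67.873 + 102.138 + 21.546
Gray = 191.557 → round half up → 192
Gray = 192


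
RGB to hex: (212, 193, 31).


R = 212 → D4 (hex)
G = 193 → C1 (hex)
B = 31 → 1F (hex)
Hex = #D4C11F


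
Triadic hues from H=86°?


Triadic: equally spaced at 120° intervals
H1 = 86°
H2 = (86 + 120) mod 360 = 206°
H3 = (86 + 240) mod 360 = 326°
Triadic = 86°, 206°, 326°


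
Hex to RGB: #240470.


24 → 36 (R)
04 → 4 (G)
70 → 112 (B)
= RGB(36, 4, 112)


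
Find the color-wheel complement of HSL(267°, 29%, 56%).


Complement = opposite side of color wheel = hue + 180°
H' = (267 + 180) mod 360 = 87°
S and L unchanged.
= HSL(87°, 29%, 56%)


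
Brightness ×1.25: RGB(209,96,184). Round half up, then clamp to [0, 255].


Multiply each channel by 1.25, round half up, clamp to [0, 255]
R: 209×1.25 = 261.25 → round → 261 → clamp → 255
G: 96×1.25 = 120
B: 184×1.25 = 230
= RGB(255, 120, 230)


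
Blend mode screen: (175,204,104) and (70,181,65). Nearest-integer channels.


Screen: C = 255 - (255-A)×(255-B)/255, rounded to nearest integer
R: 255 - (255-175)×(255-70)/255 = 255 - 14800/255 ≈ 255 - 58.039 = 196.961 → 197
G: 255 - (255-204)×(255-181)/255 = 255 - 3774/255 ≈ 255 - 14.800 = 240.200 → 240
B: 255 - (255-104)×(255-65)/255 = 255 - 28690/255 ≈ 255 - 112.510 = 142.490 → 142
= RGB(197, 240, 142)


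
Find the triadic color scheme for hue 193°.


Triadic: equally spaced at 120° intervals
H1 = 193°
H2 = (193 + 120) mod 360 = 313°
H3 = (193 + 240) mod 360 = 73°
Triadic = 193°, 313°, 73°


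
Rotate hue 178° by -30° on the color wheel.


New hue = (H + rotation) mod 360
New hue = (178 -30) mod 360
= 148 mod 360
= 148°


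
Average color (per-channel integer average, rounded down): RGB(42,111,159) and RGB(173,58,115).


Midpoint: each channel = ⌊(C₁+C₂)/2⌋
R: ⌊(42+173)/2⌋ = 107
G: ⌊(111+58)/2⌋ = 84
B: ⌊(159+115)/2⌋ = 137
= RGB(107, 84, 137)


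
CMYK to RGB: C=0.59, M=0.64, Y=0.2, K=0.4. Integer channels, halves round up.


R = 255 × (1-C) × (1-K) = 255 × 0.41 × 0.60 = 62.73 → 63
G = 255 × (1-M) × (1-K) = 255 × 0.36 × 0.60 = 55.08 → 55
B = 255 × (1-Y) × (1-K) = 255 × 0.80 × 0.60 = 122.4 → 122
= RGB(63, 55, 122)


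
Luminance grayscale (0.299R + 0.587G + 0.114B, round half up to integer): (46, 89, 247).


Gray = 0.299×R + 0.587×G + 0.114×B
Gray = 0.299×46 + 0.587×89 + 0.114×247
Gray = 13.754 + 52.243 + 28.158
Gray = 94.155 → round half up → 94
Gray = 94


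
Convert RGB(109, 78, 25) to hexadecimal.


R = 109 → 6D (hex)
G = 78 → 4E (hex)
B = 25 → 19 (hex)
Hex = #6D4E19


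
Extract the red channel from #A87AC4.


Color: #A87AC4
R = A8 = 168
G = 7A = 122
B = C4 = 196
Red = 168


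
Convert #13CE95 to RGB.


13 → 19 (R)
CE → 206 (G)
95 → 149 (B)
= RGB(19, 206, 149)


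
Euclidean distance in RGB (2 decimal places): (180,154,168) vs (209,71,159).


d = √[(R₁-R₂)² + (G₁-G₂)² + (B₁-B₂)²]
d = √[(180-209)² + (154-71)² + (168-159)²]
d = √[841 + 6889 + 81]
d = √7811
d ≈ 88.38


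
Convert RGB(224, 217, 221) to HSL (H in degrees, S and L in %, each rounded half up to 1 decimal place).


Normalize: R'=224/255≈0.8784, G'=217/255≈0.8510, B'=221/255≈0.8667
Max=224/255, Min=217/255, Δ=Max-Min=7/255
L = (Max+Min)/2 = (224+217)/510 = 441/510 = 0.86470… → L = 86.5%
L > 0.5 → S = Δ/(2-Max-Min) = 7/(510-224-217) = 7/69 = 0.10144… → S = 10.1%
(the 1/255 factors cancel in S and H, so raw channel differences can be used)
Max is R' → H = 60 × (((G-B)/Δ) mod 6) = 60 × (((217-221)/7) mod 6)
  (-4)/7 = -0.5714…; negative, so add 6 → 5.4285…
  H = 60 × 5.4285… = 325.714…° → H = 325.7°
= HSL(325.7°, 10.1%, 86.5%)


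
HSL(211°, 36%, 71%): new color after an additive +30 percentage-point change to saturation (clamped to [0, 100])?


Original S = 36%
Adjustment = +30 percentage points
New S = 36 + (30) = 66
Clamp to [0, 100] → 66
= HSL(211°, 66%, 71%)


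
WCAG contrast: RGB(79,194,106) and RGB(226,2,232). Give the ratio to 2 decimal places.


Linearize each sRGB channel c=v/255: c/12.92 if c ≤ 0.04045 else ((c+0.055)/1.055)^2.4
L = 0.2126×R_lin + 0.7152×G_lin + 0.0722×B_lin
Color 1 (79,194,106):
  R=79: 79/255≈0.3098 > 0.04045 → ((0.3098+0.055)/1.055)^2.4 ≈ 0.07819
  G=194: 194/255≈0.7608 > 0.04045 → ((0.7608+0.055)/1.055)^2.4 ≈ 0.53948
  B=106: 106/255≈0.4157 > 0.04045 → ((0.4157+0.055)/1.055)^2.4 ≈ 0.14413
  L1 = 0.2126×0.07819 + 0.7152×0.53948 + 0.0722×0.14413 ≈ 0.41286
Color 2 (226,2,232):
  R=226: 226/255≈0.8863 > 0.04045 → ((0.8863+0.055)/1.055)^2.4 ≈ 0.76052
  G=2: 2/255≈0.0078 ≤ 0.04045 → 0.0078/12.92 ≈ 0.00061
  B=232: 232/255≈0.9098 > 0.04045 → ((0.9098+0.055)/1.055)^2.4 ≈ 0.80695
  L2 = 0.2126×0.76052 + 0.7152×0.00061 + 0.0722×0.80695 ≈ 0.22038
Lighter = 0.41286, Darker = 0.22038
Ratio = (L_lighter + 0.05) / (L_darker + 0.05)
Ratio = (0.41286 + 0.05) / (0.22038 + 0.05) = 0.46286 / 0.27038 ≈ 1.7119
Ratio ≈ 1.71:1


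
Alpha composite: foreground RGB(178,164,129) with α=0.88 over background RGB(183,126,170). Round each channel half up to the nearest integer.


C = α×F + (1-α)×B, with 1-α = 0.12
R: 0.88×178 + 0.12×183 = 156.64 + 21.96 = 178.60 → 179
G: 0.88×164 + 0.12×126 = 144.32 + 15.12 = 159.44 → 159
B: 0.88×129 + 0.12×170 = 113.52 + 20.40 = 133.92 → 134
= RGB(179, 159, 134)


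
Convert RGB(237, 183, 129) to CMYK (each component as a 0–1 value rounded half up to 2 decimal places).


R'=237/255≈0.9294, G'=183/255≈0.7176, B'=129/255≈0.5059
K = 1 - max(R',G',B') = 1 - 237/255 = 18/255 = 0.07058… → 0.07
(1-R'-K)/(1-K) simplifies to (max-R)/max with max = 237:
C = (237-237)/237 = 0/237 = 0 → 0.00
M = (237-183)/237 = 54/237 = 0.22784… → 0.23
Y = (237-129)/237 = 108/237 = 0.45569… → 0.46
= CMYK(0.00, 0.23, 0.46, 0.07)


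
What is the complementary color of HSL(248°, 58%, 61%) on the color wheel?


Complement = opposite side of color wheel = hue + 180°
H' = (248 + 180) mod 360 = 68°
S and L unchanged.
= HSL(68°, 58%, 61%)


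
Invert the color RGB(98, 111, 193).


Invert: (255-R, 255-G, 255-B)
R: 255-98 = 157
G: 255-111 = 144
B: 255-193 = 62
= RGB(157, 144, 62)


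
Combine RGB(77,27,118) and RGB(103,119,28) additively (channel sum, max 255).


Additive: each channel = min(255, C₁+C₂)
R: 77+103 = 180 → 180
G: 27+119 = 146 → 146
B: 118+28 = 146 → 146
= RGB(180, 146, 146)


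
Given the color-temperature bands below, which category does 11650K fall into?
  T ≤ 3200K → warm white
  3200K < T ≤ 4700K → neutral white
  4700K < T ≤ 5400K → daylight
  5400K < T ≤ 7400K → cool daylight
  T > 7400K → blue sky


Temperature: 11650K
11650K > 7400K → blue sky
Classification: blue sky


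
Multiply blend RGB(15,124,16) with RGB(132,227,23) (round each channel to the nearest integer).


Multiply: C = A×B/255, rounded to nearest integer
R: 15×132/255 = 1980/255 ≈ 7.765 → 8
G: 124×227/255 = 28148/255 ≈ 110.384 → 110
B: 16×23/255 = 368/255 ≈ 1.443 → 1
= RGB(8, 110, 1)


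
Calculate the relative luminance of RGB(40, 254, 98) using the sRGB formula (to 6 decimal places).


Linearize each channel (sRGB transfer function): c = v/255; c_lin = c/12.92 if c ≤ 0.04045, else ((c+0.055)/1.055)^2.4
  R: 40/255 ≈ 0.156863 > 0.04045 → ((0.156863+0.055)/1.055)^2.4 ≈ 0.021219
  G: 254/255 ≈ 0.996078 > 0.04045 → ((0.996078+0.055)/1.055)^2.4 ≈ 0.991102
  B: 98/255 ≈ 0.384314 > 0.04045 → ((0.384314+0.055)/1.055)^2.4 ≈ 0.122139
R_lin = 0.021219, G_lin = 0.991102, B_lin = 0.122139
L = 0.2126×R + 0.7152×G + 0.0722×B
L = 0.2126×0.021219 + 0.7152×0.991102 + 0.0722×0.122139
L ≈ 0.722166


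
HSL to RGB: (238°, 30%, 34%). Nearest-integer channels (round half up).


H=238°, S=0.30, L=0.34
C = (1-|2L-1|)×S = (1-|-0.32|)×0.30 = 0.204
H' = H/60 = 238/60 ≈ 3.9667; X = C×(1-|H' mod 2 - 1|) = 0.0068
m = L - C/2 = 0.34 - 0.102 = 0.238
Sector ⌊H'⌋ = 3 → (R',G',B') = (0.0, 0.0068, 0.204)
RGB = ((R'+m)×255, (G'+m)×255, (B'+m)×255) = (60.69, 62.424, 112.71)
Round half up → RGB(61, 62, 113)


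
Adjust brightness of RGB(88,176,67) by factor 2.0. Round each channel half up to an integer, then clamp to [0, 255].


Multiply each channel by 2.0, round half up, clamp to [0, 255]
R: 88×2.0 = 176
G: 176×2.0 = 352 → clamp → 255
B: 67×2.0 = 134
= RGB(176, 255, 134)


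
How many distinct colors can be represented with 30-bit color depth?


Colors = 2^bits = 2^30
= 1,073,741,824 colors


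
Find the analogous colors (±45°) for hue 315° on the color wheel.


Base hue: 315°
Left analog: (315 - 45) mod 360 = 270°
Right analog: (315 + 45) mod 360 = 0°
Analogous hues = 270° and 0°


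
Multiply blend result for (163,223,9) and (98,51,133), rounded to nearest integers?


Multiply: C = A×B/255, rounded to nearest integer
R: 163×98/255 = 15974/255 ≈ 62.643 → 63
G: 223×51/255 = 11373/255 ≈ 44.600 → 45
B: 9×133/255 = 1197/255 ≈ 4.694 → 5
= RGB(63, 45, 5)


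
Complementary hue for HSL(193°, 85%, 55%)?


Complement = opposite side of color wheel = hue + 180°
H' = (193 + 180) mod 360 = 13°
S and L unchanged.
= HSL(13°, 85%, 55%)


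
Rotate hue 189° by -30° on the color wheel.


New hue = (H + rotation) mod 360
New hue = (189 -30) mod 360
= 159 mod 360
= 159°


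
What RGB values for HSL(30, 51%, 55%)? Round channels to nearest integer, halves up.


H=30°, S=0.51, L=0.55
C = (1-|2L-1|)×S = (1-|0.10|)×0.51 = 0.459
H' = H/60 = 30/60 ≈ 0.5000; X = C×(1-|H' mod 2 - 1|) = 0.2295
m = L - C/2 = 0.55 - 0.2295 = 0.3205
Sector ⌊H'⌋ = 0 → (R',G',B') = (0.459, 0.2295, 0.0)
RGB = ((R'+m)×255, (G'+m)×255, (B'+m)×255) = (198.7725, 140.25, 81.7275)
Round half up → RGB(199, 140, 82)


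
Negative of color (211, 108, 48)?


Invert: (255-R, 255-G, 255-B)
R: 255-211 = 44
G: 255-108 = 147
B: 255-48 = 207
= RGB(44, 147, 207)


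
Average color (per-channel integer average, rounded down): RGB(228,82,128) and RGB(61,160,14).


Midpoint: each channel = ⌊(C₁+C₂)/2⌋
R: ⌊(228+61)/2⌋ = 144
G: ⌊(82+160)/2⌋ = 121
B: ⌊(128+14)/2⌋ = 71
= RGB(144, 121, 71)


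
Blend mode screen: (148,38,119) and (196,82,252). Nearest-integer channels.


Screen: C = 255 - (255-A)×(255-B)/255, rounded to nearest integer
R: 255 - (255-148)×(255-196)/255 = 255 - 6313/255 ≈ 255 - 24.757 = 230.243 → 230
G: 255 - (255-38)×(255-82)/255 = 255 - 37541/255 ≈ 255 - 147.220 = 107.780 → 108
B: 255 - (255-119)×(255-252)/255 = 255 - 408/255 ≈ 255 - 1.600 = 253.400 → 253
= RGB(230, 108, 253)


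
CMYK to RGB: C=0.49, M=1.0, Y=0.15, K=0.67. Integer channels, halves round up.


R = 255 × (1-C) × (1-K) = 255 × 0.51 × 0.33 = 42.9165 → 43
G = 255 × (1-M) × (1-K) = 255 × 0.00 × 0.33 = 0
B = 255 × (1-Y) × (1-K) = 255 × 0.85 × 0.33 = 71.5275 → 72
= RGB(43, 0, 72)


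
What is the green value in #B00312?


Color: #B00312
R = B0 = 176
G = 03 = 3
B = 12 = 18
Green = 3


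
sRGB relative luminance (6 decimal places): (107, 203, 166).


Linearize each channel (sRGB transfer function): c = v/255; c_lin = c/12.92 if c ≤ 0.04045, else ((c+0.055)/1.055)^2.4
  R: 107/255 ≈ 0.419608 > 0.04045 → ((0.419608+0.055)/1.055)^2.4 ≈ 0.147027
  G: 203/255 ≈ 0.796078 > 0.04045 → ((0.796078+0.055)/1.055)^2.4 ≈ 0.597202
  B: 166/255 ≈ 0.650980 > 0.04045 → ((0.650980+0.055)/1.055)^2.4 ≈ 0.381326
R_lin = 0.147027, G_lin = 0.597202, B_lin = 0.381326
L = 0.2126×R + 0.7152×G + 0.0722×B
L = 0.2126×0.147027 + 0.7152×0.597202 + 0.0722×0.381326
L ≈ 0.485908


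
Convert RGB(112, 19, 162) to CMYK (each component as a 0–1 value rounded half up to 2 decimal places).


R'=112/255≈0.4392, G'=19/255≈0.0745, B'=162/255≈0.6353
K = 1 - max(R',G',B') = 1 - 162/255 = 93/255 = 0.36470… → 0.36
(1-R'-K)/(1-K) simplifies to (max-R)/max with max = 162:
C = (162-112)/162 = 50/162 = 0.30864… → 0.31
M = (162-19)/162 = 143/162 = 0.88271… → 0.88
Y = (162-162)/162 = 0/162 = 0 → 0.00
= CMYK(0.31, 0.88, 0.00, 0.36)


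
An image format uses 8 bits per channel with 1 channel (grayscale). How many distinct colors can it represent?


Total bits = 8 bits/channel × 1 channels = 8 bits
Distinct colors = 2^8
= 256 colors


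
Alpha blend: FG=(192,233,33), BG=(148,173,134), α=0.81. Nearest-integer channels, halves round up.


C = α×F + (1-α)×B, with 1-α = 0.19
R: 0.81×192 + 0.19×148 = 155.52 + 28.12 = 183.64 → 184
G: 0.81×233 + 0.19×173 = 188.73 + 32.87 = 221.60 → 222
B: 0.81×33 + 0.19×134 = 26.73 + 25.46 = 52.19 → 52
= RGB(184, 222, 52)


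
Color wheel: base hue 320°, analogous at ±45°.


Base hue: 320°
Left analog: (320 - 45) mod 360 = 275°
Right analog: (320 + 45) mod 360 = 5°
Analogous hues = 275° and 5°


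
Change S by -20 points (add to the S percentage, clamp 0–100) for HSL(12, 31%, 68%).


Original S = 31%
Adjustment = -20 percentage points
New S = 31 + (-20) = 11
Clamp to [0, 100] → 11
= HSL(12°, 11%, 68%)


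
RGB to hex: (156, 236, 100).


R = 156 → 9C (hex)
G = 236 → EC (hex)
B = 100 → 64 (hex)
Hex = #9CEC64


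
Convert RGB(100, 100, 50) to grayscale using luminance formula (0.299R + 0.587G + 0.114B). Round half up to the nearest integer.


Gray = 0.299×R + 0.587×G + 0.114×B
Gray = 0.299×100 + 0.587×100 + 0.114×50
Gray = 29.900 + 58.700 + 5.700
Gray = 94.300 → round half up → 94
Gray = 94


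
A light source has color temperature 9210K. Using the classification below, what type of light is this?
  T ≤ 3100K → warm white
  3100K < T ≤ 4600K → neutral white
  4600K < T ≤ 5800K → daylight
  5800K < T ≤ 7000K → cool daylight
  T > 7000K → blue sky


Temperature: 9210K
9210K > 7000K → blue sky
Classification: blue sky


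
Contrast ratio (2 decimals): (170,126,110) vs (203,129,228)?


Linearize each sRGB channel c=v/255: c/12.92 if c ≤ 0.04045 else ((c+0.055)/1.055)^2.4
L = 0.2126×R_lin + 0.7152×G_lin + 0.0722×B_lin
Color 1 (170,126,110):
  R=170: 170/255≈0.6667 > 0.04045 → ((0.6667+0.055)/1.055)^2.4 ≈ 0.40198
  G=126: 126/255≈0.4941 > 0.04045 → ((0.4941+0.055)/1.055)^2.4 ≈ 0.20864
  B=110: 110/255≈0.4314 > 0.04045 → ((0.4314+0.055)/1.055)^2.4 ≈ 0.15593
  L1 = 0.2126×0.40198 + 0.7152×0.20864 + 0.0722×0.15593 ≈ 0.24594
Color 2 (203,129,228):
  R=203: 203/255≈0.7961 > 0.04045 → ((0.7961+0.055)/1.055)^2.4 ≈ 0.59720
  G=129: 129/255≈0.5059 > 0.04045 → ((0.5059+0.055)/1.055)^2.4 ≈ 0.21953
  B=228: 228/255≈0.8941 > 0.04045 → ((0.8941+0.055)/1.055)^2.4 ≈ 0.77582
  L2 = 0.2126×0.59720 + 0.7152×0.21953 + 0.0722×0.77582 ≈ 0.33998
Lighter = 0.33998, Darker = 0.24594
Ratio = (L_lighter + 0.05) / (L_darker + 0.05)
Ratio = (0.33998 + 0.05) / (0.24594 + 0.05) = 0.38998 / 0.29594 ≈ 1.3178
Ratio ≈ 1.32:1


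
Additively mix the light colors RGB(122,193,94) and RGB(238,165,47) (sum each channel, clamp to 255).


Additive: each channel = min(255, C₁+C₂)
R: 122+238 = 360 → 255
G: 193+165 = 358 → 255
B: 94+47 = 141 → 141
= RGB(255, 255, 141)


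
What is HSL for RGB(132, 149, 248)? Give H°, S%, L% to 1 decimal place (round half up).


Normalize: R'=132/255≈0.5176, G'=149/255≈0.5843, B'=248/255≈0.9725
Max=248/255, Min=132/255, Δ=Max-Min=116/255
L = (Max+Min)/2 = (248+132)/510 = 380/510 = 0.74509… → L = 74.5%
L > 0.5 → S = Δ/(2-Max-Min) = 116/(510-248-132) = 116/130 = 0.89230… → S = 89.2%
(the 1/255 factors cancel in S and H, so raw channel differences can be used)
Max is B' → H = 60 × ((R-G)/Δ + 4) = 60 × ((132-149)/116 + 4)
  -17/116 + 4 = -0.1465… + 4 = 3.8534…
  H = 60 × 3.8534… = 231.206…° → H = 231.2°
= HSL(231.2°, 89.2%, 74.5%)


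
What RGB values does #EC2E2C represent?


EC → 236 (R)
2E → 46 (G)
2C → 44 (B)
= RGB(236, 46, 44)


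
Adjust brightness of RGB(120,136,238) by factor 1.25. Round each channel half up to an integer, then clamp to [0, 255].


Multiply each channel by 1.25, round half up, clamp to [0, 255]
R: 120×1.25 = 150
G: 136×1.25 = 170
B: 238×1.25 = 297.5 → round → 298 → clamp → 255
= RGB(150, 170, 255)


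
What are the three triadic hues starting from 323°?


Triadic: equally spaced at 120° intervals
H1 = 323°
H2 = (323 + 120) mod 360 = 83°
H3 = (323 + 240) mod 360 = 203°
Triadic = 323°, 83°, 203°


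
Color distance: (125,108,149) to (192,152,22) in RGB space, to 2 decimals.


d = √[(R₁-R₂)² + (G₁-G₂)² + (B₁-B₂)²]
d = √[(125-192)² + (108-152)² + (149-22)²]
d = √[4489 + 1936 + 16129]
d = √22554
d ≈ 150.18


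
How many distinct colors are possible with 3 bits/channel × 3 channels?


Total bits = 3 bits/channel × 3 channels = 9 bits
Distinct colors = 2^9
= 512 colors


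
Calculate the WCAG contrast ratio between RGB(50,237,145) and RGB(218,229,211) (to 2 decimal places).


Linearize each sRGB channel c=v/255: c/12.92 if c ≤ 0.04045 else ((c+0.055)/1.055)^2.4
L = 0.2126×R_lin + 0.7152×G_lin + 0.0722×B_lin
Color 1 (50,237,145):
  R=50: 50/255≈0.1961 > 0.04045 → ((0.1961+0.055)/1.055)^2.4 ≈ 0.03190
  G=237: 237/255≈0.9294 > 0.04045 → ((0.9294+0.055)/1.055)^2.4 ≈ 0.84687
  B=145: 145/255≈0.5686 > 0.04045 → ((0.5686+0.055)/1.055)^2.4 ≈ 0.28315
  L1 = 0.2126×0.03190 + 0.7152×0.84687 + 0.0722×0.28315 ≈ 0.63291
Color 2 (218,229,211):
  R=218: 218/255≈0.8549 > 0.04045 → ((0.8549+0.055)/1.055)^2.4 ≈ 0.70110
  G=229: 229/255≈0.8980 > 0.04045 → ((0.8980+0.055)/1.055)^2.4 ≈ 0.78354
  B=211: 211/255≈0.8275 > 0.04045 → ((0.8275+0.055)/1.055)^2.4 ≈ 0.65141
  L2 = 0.2126×0.70110 + 0.7152×0.78354 + 0.0722×0.65141 ≈ 0.75647
Lighter = 0.75647, Darker = 0.63291
Ratio = (L_lighter + 0.05) / (L_darker + 0.05)
Ratio = (0.75647 + 0.05) / (0.63291 + 0.05) = 0.80647 / 0.68291 ≈ 1.1809
Ratio ≈ 1.18:1


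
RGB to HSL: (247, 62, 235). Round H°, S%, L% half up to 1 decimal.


Normalize: R'=247/255≈0.9686, G'=62/255≈0.2431, B'=235/255≈0.9216
Max=247/255, Min=62/255, Δ=Max-Min=185/255
L = (Max+Min)/2 = (247+62)/510 = 309/510 = 0.60588… → L = 60.6%
L > 0.5 → S = Δ/(2-Max-Min) = 185/(510-247-62) = 185/201 = 0.92039… → S = 92.0%
(the 1/255 factors cancel in S and H, so raw channel differences can be used)
Max is R' → H = 60 × (((G-B)/Δ) mod 6) = 60 × (((62-235)/185) mod 6)
  (-173)/185 = -0.9351…; negative, so add 6 → 5.0648…
  H = 60 × 5.0648… = 303.891…° → H = 303.9°
= HSL(303.9°, 92.0%, 60.6%)


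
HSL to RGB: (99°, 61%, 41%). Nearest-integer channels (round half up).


H=99°, S=0.61, L=0.41
C = (1-|2L-1|)×S = (1-|-0.18|)×0.61 = 0.5002
H' = H/60 = 99/60 ≈ 1.6500; X = C×(1-|H' mod 2 - 1|) = 0.17507
m = L - C/2 = 0.41 - 0.2501 = 0.1599
Sector ⌊H'⌋ = 1 → (R',G',B') = (0.17507, 0.5002, 0.0)
RGB = ((R'+m)×255, (G'+m)×255, (B'+m)×255) = (85.41735, 168.3255, 40.7745)
Round half up → RGB(85, 168, 41)


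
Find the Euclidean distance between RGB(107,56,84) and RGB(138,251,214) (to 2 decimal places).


d = √[(R₁-R₂)² + (G₁-G₂)² + (B₁-B₂)²]
d = √[(107-138)² + (56-251)² + (84-214)²]
d = √[961 + 38025 + 16900]
d = √55886
d ≈ 236.40


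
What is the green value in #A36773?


Color: #A36773
R = A3 = 163
G = 67 = 103
B = 73 = 115
Green = 103


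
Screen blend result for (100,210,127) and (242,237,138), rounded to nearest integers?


Screen: C = 255 - (255-A)×(255-B)/255, rounded to nearest integer
R: 255 - (255-100)×(255-242)/255 = 255 - 2015/255 ≈ 255 - 7.902 = 247.098 → 247
G: 255 - (255-210)×(255-237)/255 = 255 - 810/255 ≈ 255 - 3.176 = 251.824 → 252
B: 255 - (255-127)×(255-138)/255 = 255 - 14976/255 ≈ 255 - 58.729 = 196.271 → 196
= RGB(247, 252, 196)
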